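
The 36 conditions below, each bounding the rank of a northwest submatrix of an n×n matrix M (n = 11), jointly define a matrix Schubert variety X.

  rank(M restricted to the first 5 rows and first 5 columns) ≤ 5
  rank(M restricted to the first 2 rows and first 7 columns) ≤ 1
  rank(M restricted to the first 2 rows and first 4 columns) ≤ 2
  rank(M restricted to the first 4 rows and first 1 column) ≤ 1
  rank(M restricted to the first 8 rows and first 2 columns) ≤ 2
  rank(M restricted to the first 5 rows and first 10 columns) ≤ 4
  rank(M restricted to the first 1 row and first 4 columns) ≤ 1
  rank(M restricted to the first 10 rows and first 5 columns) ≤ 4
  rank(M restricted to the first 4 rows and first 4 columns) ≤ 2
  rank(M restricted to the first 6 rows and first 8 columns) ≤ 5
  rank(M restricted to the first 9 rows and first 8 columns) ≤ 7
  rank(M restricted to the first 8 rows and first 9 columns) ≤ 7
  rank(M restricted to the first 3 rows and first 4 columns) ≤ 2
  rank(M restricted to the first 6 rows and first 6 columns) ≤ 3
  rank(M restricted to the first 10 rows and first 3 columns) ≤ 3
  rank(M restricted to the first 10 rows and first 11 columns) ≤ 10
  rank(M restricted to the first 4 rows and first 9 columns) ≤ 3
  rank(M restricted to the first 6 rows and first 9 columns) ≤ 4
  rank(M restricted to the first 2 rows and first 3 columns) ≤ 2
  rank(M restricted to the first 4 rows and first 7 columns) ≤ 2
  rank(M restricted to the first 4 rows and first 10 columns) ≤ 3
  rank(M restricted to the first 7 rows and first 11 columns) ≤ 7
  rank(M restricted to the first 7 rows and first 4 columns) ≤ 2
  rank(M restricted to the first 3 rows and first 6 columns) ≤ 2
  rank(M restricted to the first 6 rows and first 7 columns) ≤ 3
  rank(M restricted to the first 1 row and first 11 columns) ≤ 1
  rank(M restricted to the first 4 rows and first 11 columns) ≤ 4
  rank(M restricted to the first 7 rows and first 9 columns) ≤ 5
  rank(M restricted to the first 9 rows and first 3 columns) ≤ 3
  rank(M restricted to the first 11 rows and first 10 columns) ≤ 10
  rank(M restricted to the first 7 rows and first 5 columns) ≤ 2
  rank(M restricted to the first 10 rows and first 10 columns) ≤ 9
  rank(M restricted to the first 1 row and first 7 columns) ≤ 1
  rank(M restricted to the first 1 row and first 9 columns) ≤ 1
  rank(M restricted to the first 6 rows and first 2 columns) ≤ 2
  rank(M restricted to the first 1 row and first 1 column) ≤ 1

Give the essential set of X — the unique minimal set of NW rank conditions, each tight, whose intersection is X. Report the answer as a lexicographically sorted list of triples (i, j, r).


Reconstructing r_w from the 36 given conditions:

  R[1]: 1 1 1 1 1 1 1 1 1 1 1
  R[2]: 1 1 1 1 1 1 1 2 2 2 2
  R[3]: 1 2 2 2 2 2 2 3 3 3 3
  R[4]: 1 2 2 2 2 2 2 3 3 3 4
  R[5]: 1 2 2 2 2 3 3 4 4 4 5
  R[6]: 1 2 2 2 2 3 3 4 4 5 6
  R[7]: 1 2 2 2 2 3 4 5 5 6 7
  R[8]: 1 2 3 3 3 4 5 6 6 7 8
  R[9]: 1 2 3 4 4 5 6 7 7 8 9
  R[10]: 1 2 3 4 4 5 6 7 8 9 10
  R[11]: 1 2 3 4 5 6 7 8 9 10 11

second differences of R give the permutation w = (1, 8, 2, 11, 6, 10, 7, 3, 4, 9, 5).

7 SE-corners of the 25-cell Rothe diagram give Ess(w):

[(2, 7, 1), (4, 7, 2), (4, 10, 3), (6, 7, 3), (6, 9, 4), (7, 5, 2), (10, 5, 4)]


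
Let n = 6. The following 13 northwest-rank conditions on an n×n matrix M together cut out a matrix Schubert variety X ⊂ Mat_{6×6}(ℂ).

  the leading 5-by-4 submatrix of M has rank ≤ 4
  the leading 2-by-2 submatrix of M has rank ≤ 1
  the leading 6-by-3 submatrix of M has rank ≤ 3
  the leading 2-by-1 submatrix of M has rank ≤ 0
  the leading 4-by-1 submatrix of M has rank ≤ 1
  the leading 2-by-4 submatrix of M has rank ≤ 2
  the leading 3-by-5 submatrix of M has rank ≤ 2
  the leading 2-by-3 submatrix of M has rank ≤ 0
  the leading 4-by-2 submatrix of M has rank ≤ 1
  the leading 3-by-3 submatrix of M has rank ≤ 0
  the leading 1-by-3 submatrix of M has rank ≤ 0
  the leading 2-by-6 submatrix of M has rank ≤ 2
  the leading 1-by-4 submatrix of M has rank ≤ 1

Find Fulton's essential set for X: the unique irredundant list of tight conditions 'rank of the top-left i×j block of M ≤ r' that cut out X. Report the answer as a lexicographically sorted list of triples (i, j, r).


Computing R[i][j] = min implied NW-rank bound (n=6, 13 conditions):

  R[1]: 0 0 0 1 1 1
  R[2]: 0 0 0 1 2 2
  R[3]: 0 0 0 1 2 3
  R[4]: 1 1 1 2 3 4
  R[5]: 1 2 2 3 4 5
  R[6]: 1 2 3 4 5 6

so w = (4, 5, 6, 1, 2, 3).

D(w) has 9 cells with 1 SE-corner; essential set:

[(3, 3, 0)]


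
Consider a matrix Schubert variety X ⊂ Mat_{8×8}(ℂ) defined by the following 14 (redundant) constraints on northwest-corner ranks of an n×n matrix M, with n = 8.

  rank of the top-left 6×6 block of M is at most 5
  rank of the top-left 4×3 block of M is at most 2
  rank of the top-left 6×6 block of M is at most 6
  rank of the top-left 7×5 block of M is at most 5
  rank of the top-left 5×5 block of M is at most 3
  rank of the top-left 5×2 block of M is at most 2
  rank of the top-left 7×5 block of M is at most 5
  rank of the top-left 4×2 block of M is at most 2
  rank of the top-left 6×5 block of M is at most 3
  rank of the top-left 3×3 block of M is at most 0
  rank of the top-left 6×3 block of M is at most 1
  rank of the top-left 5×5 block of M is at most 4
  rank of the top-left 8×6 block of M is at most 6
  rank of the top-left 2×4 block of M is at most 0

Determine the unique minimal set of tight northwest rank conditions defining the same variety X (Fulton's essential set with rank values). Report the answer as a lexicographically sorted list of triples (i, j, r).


The tightest implied rank at each (i,j), from the 14 conditions:

  row 1: 0 | 0 | 0 | 0 | 1 | 1 | 1 | 1
  row 2: 0 | 0 | 0 | 0 | 1 | 2 | 2 | 2
  row 3: 0 | 0 | 0 | 1 | 2 | 3 | 3 | 3
  row 4: 1 | 1 | 1 | 2 | 3 | 4 | 4 | 4
  row 5: 1 | 1 | 1 | 2 | 3 | 4 | 5 | 5
  row 6: 1 | 1 | 1 | 2 | 3 | 4 | 5 | 6
  row 7: 1 | 2 | 2 | 3 | 4 | 5 | 6 | 7
  row 8: 1 | 2 | 3 | 4 | 5 | 6 | 7 | 8

second differences of R give the permutation w = (5, 6, 4, 1, 7, 8, 2, 3).

Rothe diagram D(w) (15 cells), 3 SE-corners (essential conditions):

[(2, 4, 0), (3, 3, 0), (6, 3, 1)]


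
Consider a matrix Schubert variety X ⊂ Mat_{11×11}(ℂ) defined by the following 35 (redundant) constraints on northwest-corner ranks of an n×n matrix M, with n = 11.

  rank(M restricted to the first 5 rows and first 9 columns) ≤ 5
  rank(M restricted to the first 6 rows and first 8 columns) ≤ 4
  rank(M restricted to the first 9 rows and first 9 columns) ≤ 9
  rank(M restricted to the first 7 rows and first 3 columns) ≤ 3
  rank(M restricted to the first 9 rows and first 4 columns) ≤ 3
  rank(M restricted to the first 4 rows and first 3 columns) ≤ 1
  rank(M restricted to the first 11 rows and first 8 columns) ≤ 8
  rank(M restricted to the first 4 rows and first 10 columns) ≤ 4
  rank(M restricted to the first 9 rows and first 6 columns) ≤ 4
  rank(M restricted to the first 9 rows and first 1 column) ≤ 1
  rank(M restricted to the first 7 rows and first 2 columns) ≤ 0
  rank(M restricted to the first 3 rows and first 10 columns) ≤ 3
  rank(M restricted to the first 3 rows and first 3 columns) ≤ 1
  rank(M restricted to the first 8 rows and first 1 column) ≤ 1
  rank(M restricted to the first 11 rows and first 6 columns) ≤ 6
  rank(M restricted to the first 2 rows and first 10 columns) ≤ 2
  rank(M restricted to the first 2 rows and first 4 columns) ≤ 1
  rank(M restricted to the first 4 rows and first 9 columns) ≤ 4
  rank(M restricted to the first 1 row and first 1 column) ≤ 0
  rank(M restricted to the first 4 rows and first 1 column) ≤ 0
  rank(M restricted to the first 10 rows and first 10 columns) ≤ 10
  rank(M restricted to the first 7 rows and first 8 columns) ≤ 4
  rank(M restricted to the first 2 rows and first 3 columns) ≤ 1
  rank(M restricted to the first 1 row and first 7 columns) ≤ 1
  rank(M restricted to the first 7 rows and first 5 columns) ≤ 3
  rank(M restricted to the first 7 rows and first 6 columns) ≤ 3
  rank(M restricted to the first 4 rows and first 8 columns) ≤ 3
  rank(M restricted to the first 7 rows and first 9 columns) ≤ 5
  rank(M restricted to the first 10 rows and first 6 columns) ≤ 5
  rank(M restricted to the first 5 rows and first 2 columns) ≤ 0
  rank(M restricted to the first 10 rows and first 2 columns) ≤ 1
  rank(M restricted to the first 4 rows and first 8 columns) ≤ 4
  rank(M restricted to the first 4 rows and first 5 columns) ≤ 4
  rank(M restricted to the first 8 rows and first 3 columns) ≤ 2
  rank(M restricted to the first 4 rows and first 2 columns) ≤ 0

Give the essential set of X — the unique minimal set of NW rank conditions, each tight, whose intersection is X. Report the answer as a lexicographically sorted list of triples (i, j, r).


Computing R[i][j] = min implied NW-rank bound (n=11, 35 conditions):

  R[1]: 0  0  1  1  1  1  1  1  1  1  1
  R[2]: 0  0  1  1  2  2  2  2  2  2  2
  R[3]: 0  0  1  2  3  3  3  3  3  3  3
  R[4]: 0  0  1  2  3  3  3  3  4  4  4
  R[5]: 0  0  1  2  3  3  4  4  5  5  5
  R[6]: 0  0  1  2  3  3  4  4  5  6  6
  R[7]: 0  0  1  2  3  3  4  4  5  6  7
  R[8]: 1  1  2  3  4  4  5  5  6  7  8
  R[9]: 1  1  2  3  4  4  5  6  7  8  9
  R[10]: 1  1  2  3  4  5  6  7  8  9  10
  R[11]: 1  2  3  4  5  6  7  8  9  10  11

so w = (3, 5, 4, 9, 7, 10, 11, 1, 8, 6, 2).

Rothe diagram D(w) (26 cells), 7 SE-corners (essential conditions):

[(2, 4, 1), (4, 8, 3), (7, 2, 0), (7, 6, 3), (7, 8, 4), (9, 6, 4), (10, 2, 1)]


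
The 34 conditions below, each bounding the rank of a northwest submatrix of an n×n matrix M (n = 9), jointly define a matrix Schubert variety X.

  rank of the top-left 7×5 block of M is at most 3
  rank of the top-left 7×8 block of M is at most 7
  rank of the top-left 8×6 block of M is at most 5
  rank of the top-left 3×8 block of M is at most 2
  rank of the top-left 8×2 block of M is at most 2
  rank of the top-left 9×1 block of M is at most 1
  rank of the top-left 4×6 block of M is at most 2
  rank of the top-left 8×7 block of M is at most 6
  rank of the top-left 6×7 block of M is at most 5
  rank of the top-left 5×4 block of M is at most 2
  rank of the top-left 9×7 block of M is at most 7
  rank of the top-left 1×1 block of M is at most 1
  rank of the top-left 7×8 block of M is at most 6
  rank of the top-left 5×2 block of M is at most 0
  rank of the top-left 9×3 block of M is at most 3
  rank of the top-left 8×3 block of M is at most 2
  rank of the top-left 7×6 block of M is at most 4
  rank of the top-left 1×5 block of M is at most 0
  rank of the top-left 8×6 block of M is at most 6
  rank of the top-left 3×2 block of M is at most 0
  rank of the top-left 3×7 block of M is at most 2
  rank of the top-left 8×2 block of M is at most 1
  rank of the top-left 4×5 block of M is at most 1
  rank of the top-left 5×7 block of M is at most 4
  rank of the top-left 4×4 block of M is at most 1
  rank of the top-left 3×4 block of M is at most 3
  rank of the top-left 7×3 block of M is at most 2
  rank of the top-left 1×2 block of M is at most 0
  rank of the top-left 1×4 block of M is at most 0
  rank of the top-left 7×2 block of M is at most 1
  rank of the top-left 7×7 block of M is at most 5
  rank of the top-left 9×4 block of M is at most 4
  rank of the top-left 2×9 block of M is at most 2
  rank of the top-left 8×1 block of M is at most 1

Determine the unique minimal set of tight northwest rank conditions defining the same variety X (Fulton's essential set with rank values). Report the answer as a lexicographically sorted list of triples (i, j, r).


The tightest implied rank at each (i,j), from the 34 conditions:

  0  0  0  0  0  1  1  1  1
  0  0  1  1  1  2  2  2  2
  0  0  1  1  1  2  2  2  3
  0  0  1  1  1  2  3  3  4
  0  0  1  2  2  3  4  4  5
  1  1  2  3  3  4  5  5  6
  1  1  2  3  3  4  5  6  7
  1  1  2  3  4  5  6  7  8
  1  2  3  4  5  6  7  8  9

hence w(1..9) = (6, 3, 9, 7, 4, 1, 8, 5, 2).

Rothe diagram D(w) (22 cells), 6 SE-corners (essential conditions):

[(1, 5, 0), (3, 8, 2), (4, 5, 1), (5, 2, 0), (7, 5, 3), (8, 2, 1)]


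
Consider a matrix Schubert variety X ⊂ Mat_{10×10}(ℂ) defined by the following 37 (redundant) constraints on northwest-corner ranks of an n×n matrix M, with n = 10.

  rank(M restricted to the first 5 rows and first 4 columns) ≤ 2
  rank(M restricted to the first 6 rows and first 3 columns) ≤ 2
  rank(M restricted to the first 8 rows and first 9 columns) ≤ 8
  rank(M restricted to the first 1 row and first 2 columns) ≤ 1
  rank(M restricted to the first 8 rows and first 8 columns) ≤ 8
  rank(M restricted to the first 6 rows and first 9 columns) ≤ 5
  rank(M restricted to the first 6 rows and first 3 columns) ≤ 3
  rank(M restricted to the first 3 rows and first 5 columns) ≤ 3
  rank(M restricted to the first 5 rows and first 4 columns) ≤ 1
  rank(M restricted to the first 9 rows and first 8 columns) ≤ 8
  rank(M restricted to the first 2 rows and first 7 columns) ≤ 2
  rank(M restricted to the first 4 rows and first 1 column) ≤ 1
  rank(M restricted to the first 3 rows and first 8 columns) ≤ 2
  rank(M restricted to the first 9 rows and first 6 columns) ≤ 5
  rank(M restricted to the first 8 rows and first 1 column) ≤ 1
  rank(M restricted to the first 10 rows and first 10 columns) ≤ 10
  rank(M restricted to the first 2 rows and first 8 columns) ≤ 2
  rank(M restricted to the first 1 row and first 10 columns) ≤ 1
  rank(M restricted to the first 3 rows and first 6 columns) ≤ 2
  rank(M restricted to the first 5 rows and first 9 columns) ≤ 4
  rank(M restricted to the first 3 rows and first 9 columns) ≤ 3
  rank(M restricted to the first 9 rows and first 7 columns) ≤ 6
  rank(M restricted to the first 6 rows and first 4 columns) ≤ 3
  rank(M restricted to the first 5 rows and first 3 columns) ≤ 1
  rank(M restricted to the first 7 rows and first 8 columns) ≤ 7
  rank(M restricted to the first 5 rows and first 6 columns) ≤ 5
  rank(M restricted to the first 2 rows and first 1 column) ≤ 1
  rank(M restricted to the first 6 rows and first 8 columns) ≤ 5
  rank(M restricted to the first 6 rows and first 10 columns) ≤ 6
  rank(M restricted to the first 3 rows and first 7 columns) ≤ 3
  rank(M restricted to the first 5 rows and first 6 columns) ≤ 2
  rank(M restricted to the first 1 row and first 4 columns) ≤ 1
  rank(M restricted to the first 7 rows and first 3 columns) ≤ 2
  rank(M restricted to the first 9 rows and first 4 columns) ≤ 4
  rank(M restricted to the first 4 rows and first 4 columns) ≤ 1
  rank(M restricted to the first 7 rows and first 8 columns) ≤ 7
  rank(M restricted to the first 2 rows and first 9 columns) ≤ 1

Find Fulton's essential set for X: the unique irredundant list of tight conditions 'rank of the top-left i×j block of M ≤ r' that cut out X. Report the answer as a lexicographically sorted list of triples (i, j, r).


Recovering R(i,j) via the rank-extension bound from the 37 conditions:

  R[1]: 1 1 1 1 1 1 1 1 1 1
  R[2]: 1 1 1 1 1 1 1 1 1 2
  R[3]: 1 1 1 1 2 2 2 2 2 3
  R[4]: 1 1 1 1 2 2 3 3 3 4
  R[5]: 1 1 1 1 2 2 3 4 4 5
  R[6]: 1 2 2 2 3 3 4 5 5 6
  R[7]: 1 2 2 3 4 4 5 6 6 7
  R[8]: 1 2 3 4 5 5 6 7 7 8
  R[9]: 1 2 3 4 5 5 6 7 8 9
  R[10]: 1 2 3 4 5 6 7 8 9 10

second differences of R give the permutation w = (1, 10, 5, 7, 8, 2, 4, 3, 9, 6).

|D(w)|=21, |Ess(w)|=5:

[(2, 9, 1), (5, 4, 1), (5, 6, 2), (7, 3, 2), (9, 6, 5)]


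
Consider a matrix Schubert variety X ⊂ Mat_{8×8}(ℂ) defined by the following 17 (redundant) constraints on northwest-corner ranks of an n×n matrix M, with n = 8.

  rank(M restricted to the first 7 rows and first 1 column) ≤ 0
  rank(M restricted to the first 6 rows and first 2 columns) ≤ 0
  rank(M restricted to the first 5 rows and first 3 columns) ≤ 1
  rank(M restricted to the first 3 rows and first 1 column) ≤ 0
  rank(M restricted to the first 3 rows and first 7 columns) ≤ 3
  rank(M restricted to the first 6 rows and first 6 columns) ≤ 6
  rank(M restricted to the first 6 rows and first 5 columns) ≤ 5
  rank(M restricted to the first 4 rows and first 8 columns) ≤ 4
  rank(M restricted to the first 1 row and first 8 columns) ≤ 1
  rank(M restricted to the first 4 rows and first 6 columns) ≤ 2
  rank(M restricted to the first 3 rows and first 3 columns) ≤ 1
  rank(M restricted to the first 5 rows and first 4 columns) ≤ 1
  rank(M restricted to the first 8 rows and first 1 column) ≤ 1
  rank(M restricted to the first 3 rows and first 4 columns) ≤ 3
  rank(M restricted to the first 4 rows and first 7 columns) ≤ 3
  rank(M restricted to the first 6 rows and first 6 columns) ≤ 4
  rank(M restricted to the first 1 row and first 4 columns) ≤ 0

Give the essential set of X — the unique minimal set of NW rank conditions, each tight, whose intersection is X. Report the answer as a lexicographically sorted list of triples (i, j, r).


Propagating the 17 rank bounds to every northwest block:

  row 1: 0 | 0 | 0 | 0 | 1 | 1 | 1 | 1
  row 2: 0 | 0 | 1 | 1 | 2 | 2 | 2 | 2
  row 3: 0 | 0 | 1 | 1 | 2 | 2 | 3 | 3
  row 4: 0 | 0 | 1 | 1 | 2 | 2 | 3 | 4
  row 5: 0 | 0 | 1 | 1 | 2 | 3 | 4 | 5
  row 6: 0 | 0 | 1 | 2 | 3 | 4 | 5 | 6
  row 7: 0 | 1 | 2 | 3 | 4 | 5 | 6 | 7
  row 8: 1 | 2 | 3 | 4 | 5 | 6 | 7 | 8

reading off 1-entries of Δ²R: w = (5, 3, 7, 8, 6, 4, 2, 1).

Fulton essential set (5 of the 20 Rothe cells):

[(1, 4, 0), (4, 6, 2), (5, 4, 1), (6, 2, 0), (7, 1, 0)]


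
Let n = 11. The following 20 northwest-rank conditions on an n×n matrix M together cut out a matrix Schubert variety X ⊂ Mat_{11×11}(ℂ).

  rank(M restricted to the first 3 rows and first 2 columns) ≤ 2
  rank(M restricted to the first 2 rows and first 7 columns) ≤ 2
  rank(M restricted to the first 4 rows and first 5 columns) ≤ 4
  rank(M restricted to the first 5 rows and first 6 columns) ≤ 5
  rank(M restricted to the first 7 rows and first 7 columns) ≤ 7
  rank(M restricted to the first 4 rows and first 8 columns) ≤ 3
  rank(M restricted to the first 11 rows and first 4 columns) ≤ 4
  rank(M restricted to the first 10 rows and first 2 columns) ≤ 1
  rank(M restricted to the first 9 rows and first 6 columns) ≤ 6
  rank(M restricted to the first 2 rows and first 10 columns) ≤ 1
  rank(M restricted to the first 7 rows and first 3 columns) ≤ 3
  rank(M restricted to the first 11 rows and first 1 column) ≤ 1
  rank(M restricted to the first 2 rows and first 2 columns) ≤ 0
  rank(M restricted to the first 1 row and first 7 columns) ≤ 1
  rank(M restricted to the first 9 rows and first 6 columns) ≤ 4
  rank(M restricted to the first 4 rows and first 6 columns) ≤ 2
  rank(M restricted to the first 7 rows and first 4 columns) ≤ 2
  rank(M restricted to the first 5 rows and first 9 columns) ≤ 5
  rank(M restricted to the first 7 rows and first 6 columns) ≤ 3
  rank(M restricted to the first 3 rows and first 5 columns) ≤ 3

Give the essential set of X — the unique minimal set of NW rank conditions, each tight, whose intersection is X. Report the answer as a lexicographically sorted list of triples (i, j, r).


Computing R[i][j] = min implied NW-rank bound (n=11, 20 conditions):

  row 1: 0 | 0 | 1 | 1 | 1 | 1 | 1 | 1 | 1 | 1 | 1
  row 2: 0 | 0 | 1 | 1 | 1 | 1 | 1 | 1 | 1 | 1 | 2
  row 3: 1 | 1 | 2 | 2 | 2 | 2 | 2 | 2 | 2 | 2 | 3
  row 4: 1 | 1 | 2 | 2 | 2 | 2 | 3 | 3 | 3 | 3 | 4
  row 5: 1 | 1 | 2 | 2 | 3 | 3 | 4 | 4 | 4 | 4 | 5
  row 6: 1 | 1 | 2 | 2 | 3 | 3 | 4 | 5 | 5 | 5 | 6
  row 7: 1 | 1 | 2 | 2 | 3 | 3 | 4 | 5 | 6 | 6 | 7
  row 8: 1 | 1 | 2 | 3 | 4 | 4 | 5 | 6 | 7 | 7 | 8
  row 9: 1 | 1 | 2 | 3 | 4 | 4 | 5 | 6 | 7 | 8 | 9
  row 10: 1 | 1 | 2 | 3 | 4 | 5 | 6 | 7 | 8 | 9 | 10
  row 11: 1 | 2 | 3 | 4 | 5 | 6 | 7 | 8 | 9 | 10 | 11

giving w = (3, 11, 1, 7, 5, 8, 9, 4, 10, 6, 2) via Δ²R.

Fulton essential set (7 of the 27 Rothe cells):

[(2, 2, 0), (2, 10, 1), (4, 6, 2), (7, 4, 2), (7, 6, 3), (9, 6, 4), (10, 2, 1)]


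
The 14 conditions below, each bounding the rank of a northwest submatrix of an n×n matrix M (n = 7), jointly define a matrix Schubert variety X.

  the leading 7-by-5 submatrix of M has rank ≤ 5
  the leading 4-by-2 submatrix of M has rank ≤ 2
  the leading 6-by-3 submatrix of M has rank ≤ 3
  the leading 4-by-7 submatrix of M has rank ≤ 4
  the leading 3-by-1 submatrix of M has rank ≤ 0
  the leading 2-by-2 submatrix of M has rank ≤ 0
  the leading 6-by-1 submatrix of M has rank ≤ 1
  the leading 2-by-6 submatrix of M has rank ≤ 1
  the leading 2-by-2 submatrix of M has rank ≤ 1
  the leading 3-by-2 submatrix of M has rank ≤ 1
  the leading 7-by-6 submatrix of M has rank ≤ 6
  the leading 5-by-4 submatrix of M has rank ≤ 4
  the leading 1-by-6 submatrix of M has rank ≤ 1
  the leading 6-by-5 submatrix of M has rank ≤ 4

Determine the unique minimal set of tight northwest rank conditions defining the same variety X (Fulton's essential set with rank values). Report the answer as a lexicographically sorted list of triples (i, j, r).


Recovering R(i,j) via the rank-extension bound from the 14 conditions:

  row 1: 0, 0, 1, 1, 1, 1, 1
  row 2: 0, 0, 1, 1, 1, 1, 2
  row 3: 0, 1, 2, 2, 2, 2, 3
  row 4: 1, 2, 3, 3, 3, 3, 4
  row 5: 1, 2, 3, 4, 4, 4, 5
  row 6: 1, 2, 3, 4, 4, 5, 6
  row 7: 1, 2, 3, 4, 5, 6, 7

reading off 1-entries of Δ²R: w = (3, 7, 2, 1, 4, 6, 5).

D(w) has 9 cells with 4 SE-corners; essential set:

[(2, 2, 0), (2, 6, 1), (3, 1, 0), (6, 5, 4)]


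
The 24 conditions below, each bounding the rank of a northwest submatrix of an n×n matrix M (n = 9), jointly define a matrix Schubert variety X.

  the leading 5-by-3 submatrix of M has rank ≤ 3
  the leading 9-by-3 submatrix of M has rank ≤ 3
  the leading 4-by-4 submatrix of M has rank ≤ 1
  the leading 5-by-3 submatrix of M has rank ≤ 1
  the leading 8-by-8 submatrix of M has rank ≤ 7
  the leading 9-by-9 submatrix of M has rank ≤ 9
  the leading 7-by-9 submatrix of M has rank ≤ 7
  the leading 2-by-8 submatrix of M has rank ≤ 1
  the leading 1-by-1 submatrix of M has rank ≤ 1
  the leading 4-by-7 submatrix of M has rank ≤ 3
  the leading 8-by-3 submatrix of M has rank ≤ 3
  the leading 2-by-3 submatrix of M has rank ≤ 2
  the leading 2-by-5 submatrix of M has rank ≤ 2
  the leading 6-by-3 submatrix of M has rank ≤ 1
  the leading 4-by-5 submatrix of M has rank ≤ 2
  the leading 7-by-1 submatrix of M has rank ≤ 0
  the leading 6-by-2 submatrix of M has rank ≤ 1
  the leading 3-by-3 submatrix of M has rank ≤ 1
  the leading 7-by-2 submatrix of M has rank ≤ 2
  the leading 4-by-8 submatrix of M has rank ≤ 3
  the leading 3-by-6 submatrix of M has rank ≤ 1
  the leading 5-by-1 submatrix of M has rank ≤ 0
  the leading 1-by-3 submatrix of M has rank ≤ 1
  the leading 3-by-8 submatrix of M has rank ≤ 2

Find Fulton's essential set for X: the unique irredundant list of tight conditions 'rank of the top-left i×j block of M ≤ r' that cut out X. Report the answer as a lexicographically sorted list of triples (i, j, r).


Rank table r_w(9×9) implied by the 24 constraints:

  R[1]: 0 | 1 | 1 | 1 | 1 | 1 | 1 | 1 | 1
  R[2]: 0 | 1 | 1 | 1 | 1 | 1 | 1 | 1 | 2
  R[3]: 0 | 1 | 1 | 1 | 1 | 1 | 2 | 2 | 3
  R[4]: 0 | 1 | 1 | 1 | 2 | 2 | 3 | 3 | 4
  R[5]: 0 | 1 | 1 | 2 | 3 | 3 | 4 | 4 | 5
  R[6]: 0 | 1 | 1 | 2 | 3 | 4 | 5 | 5 | 6
  R[7]: 0 | 1 | 2 | 3 | 4 | 5 | 6 | 6 | 7
  R[8]: 1 | 2 | 3 | 4 | 5 | 6 | 7 | 7 | 8
  R[9]: 1 | 2 | 3 | 4 | 5 | 6 | 7 | 8 | 9

giving w = (2, 9, 7, 5, 4, 6, 3, 1, 8) via Δ²R.

Rothe diagram D(w) (21 cells), 5 SE-corners (essential conditions):

[(2, 8, 1), (3, 6, 1), (4, 4, 1), (6, 3, 1), (7, 1, 0)]


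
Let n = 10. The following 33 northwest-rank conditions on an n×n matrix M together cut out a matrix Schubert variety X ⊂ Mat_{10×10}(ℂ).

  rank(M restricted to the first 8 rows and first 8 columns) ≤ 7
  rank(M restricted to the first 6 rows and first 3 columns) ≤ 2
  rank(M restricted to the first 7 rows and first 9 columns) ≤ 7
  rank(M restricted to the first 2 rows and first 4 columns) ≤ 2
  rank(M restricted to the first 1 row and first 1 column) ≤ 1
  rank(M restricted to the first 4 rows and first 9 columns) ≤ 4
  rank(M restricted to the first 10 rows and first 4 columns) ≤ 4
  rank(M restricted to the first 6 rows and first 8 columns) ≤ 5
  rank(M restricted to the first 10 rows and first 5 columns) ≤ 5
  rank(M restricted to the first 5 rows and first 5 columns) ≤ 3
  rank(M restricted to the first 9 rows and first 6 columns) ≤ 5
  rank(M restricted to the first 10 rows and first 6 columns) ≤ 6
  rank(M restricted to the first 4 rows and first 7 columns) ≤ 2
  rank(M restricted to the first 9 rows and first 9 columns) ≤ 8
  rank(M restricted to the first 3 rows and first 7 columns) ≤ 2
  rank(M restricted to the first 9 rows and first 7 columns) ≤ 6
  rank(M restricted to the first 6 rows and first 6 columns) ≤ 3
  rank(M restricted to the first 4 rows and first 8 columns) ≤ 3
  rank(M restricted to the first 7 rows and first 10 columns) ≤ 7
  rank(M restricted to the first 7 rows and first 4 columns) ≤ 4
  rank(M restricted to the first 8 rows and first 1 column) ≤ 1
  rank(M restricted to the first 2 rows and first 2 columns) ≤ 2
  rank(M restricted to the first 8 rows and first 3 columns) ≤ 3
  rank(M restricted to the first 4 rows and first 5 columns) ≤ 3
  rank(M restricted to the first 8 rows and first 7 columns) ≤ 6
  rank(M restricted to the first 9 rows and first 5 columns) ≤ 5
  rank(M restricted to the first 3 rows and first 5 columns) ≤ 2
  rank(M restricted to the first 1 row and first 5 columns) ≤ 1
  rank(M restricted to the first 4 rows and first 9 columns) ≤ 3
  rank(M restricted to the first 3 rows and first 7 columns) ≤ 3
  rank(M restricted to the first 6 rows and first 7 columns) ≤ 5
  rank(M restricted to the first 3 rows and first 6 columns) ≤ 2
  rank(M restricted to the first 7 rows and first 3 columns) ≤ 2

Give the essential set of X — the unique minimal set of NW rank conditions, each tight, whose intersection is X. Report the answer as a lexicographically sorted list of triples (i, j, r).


Recovering R(i,j) via the rank-extension bound from the 33 conditions:

  i=1: 1 | 1 | 1 | 1 | 1 | 1 | 1 | 1 | 1 | 1
  i=2: 1 | 2 | 2 | 2 | 2 | 2 | 2 | 2 | 2 | 2
  i=3: 1 | 2 | 2 | 2 | 2 | 2 | 2 | 3 | 3 | 3
  i=4: 1 | 2 | 2 | 2 | 2 | 2 | 2 | 3 | 3 | 4
  i=5: 1 | 2 | 2 | 3 | 3 | 3 | 3 | 4 | 4 | 5
  i=6: 1 | 2 | 2 | 3 | 3 | 3 | 4 | 5 | 5 | 6
  i=7: 1 | 2 | 2 | 3 | 4 | 4 | 5 | 6 | 6 | 7
  i=8: 1 | 2 | 3 | 4 | 5 | 5 | 6 | 7 | 7 | 8
  i=9: 1 | 2 | 3 | 4 | 5 | 5 | 6 | 7 | 8 | 9
  i=10: 1 | 2 | 3 | 4 | 5 | 6 | 7 | 8 | 9 | 10

reading off 1-entries of Δ²R: w = (1, 2, 8, 10, 4, 7, 5, 3, 9, 6).

Rothe diagram D(w) (17 cells), 5 SE-corners (essential conditions):

[(4, 7, 2), (4, 9, 3), (6, 6, 3), (7, 3, 2), (9, 6, 5)]


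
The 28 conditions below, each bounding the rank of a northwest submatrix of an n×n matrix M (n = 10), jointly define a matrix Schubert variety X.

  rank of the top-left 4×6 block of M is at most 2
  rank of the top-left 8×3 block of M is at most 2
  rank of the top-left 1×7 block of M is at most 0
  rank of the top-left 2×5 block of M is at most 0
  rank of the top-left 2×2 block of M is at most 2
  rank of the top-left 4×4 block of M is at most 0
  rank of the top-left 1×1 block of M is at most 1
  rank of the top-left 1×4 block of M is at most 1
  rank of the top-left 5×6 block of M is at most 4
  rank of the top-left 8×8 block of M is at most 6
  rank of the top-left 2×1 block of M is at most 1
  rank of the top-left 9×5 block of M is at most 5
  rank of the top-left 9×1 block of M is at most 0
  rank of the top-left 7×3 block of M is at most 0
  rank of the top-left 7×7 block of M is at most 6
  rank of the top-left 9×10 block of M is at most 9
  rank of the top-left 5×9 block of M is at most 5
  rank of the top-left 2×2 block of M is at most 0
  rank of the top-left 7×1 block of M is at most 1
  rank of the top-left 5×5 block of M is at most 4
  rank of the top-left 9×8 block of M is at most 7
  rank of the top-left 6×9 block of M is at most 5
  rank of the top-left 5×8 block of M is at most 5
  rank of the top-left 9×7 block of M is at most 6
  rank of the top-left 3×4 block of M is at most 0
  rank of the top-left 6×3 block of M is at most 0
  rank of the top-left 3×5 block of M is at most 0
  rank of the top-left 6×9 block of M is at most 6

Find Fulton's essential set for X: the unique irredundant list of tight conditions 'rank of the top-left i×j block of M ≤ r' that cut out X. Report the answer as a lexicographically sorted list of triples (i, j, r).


Computing R[i][j] = min implied NW-rank bound (n=10, 28 conditions):

  0, 0, 0, 0, 0, 0, 0, 1, 1, 1
  0, 0, 0, 0, 0, 1, 1, 2, 2, 2
  0, 0, 0, 0, 0, 1, 2, 3, 3, 3
  0, 0, 0, 0, 1, 2, 3, 4, 4, 4
  0, 0, 0, 1, 2, 3, 4, 5, 5, 5
  0, 0, 0, 1, 2, 3, 4, 5, 5, 6
  0, 0, 0, 1, 2, 3, 4, 5, 6, 7
  0, 1, 1, 2, 3, 4, 5, 6, 7, 8
  0, 1, 2, 3, 4, 5, 6, 7, 8, 9
  1, 2, 3, 4, 5, 6, 7, 8, 9, 10

reading off 1-entries of Δ²R: w = (8, 6, 7, 5, 4, 10, 9, 2, 3, 1).

Fulton essential set (6 of the 33 Rothe cells):

[(1, 7, 0), (3, 5, 0), (4, 4, 0), (6, 9, 5), (7, 3, 0), (9, 1, 0)]


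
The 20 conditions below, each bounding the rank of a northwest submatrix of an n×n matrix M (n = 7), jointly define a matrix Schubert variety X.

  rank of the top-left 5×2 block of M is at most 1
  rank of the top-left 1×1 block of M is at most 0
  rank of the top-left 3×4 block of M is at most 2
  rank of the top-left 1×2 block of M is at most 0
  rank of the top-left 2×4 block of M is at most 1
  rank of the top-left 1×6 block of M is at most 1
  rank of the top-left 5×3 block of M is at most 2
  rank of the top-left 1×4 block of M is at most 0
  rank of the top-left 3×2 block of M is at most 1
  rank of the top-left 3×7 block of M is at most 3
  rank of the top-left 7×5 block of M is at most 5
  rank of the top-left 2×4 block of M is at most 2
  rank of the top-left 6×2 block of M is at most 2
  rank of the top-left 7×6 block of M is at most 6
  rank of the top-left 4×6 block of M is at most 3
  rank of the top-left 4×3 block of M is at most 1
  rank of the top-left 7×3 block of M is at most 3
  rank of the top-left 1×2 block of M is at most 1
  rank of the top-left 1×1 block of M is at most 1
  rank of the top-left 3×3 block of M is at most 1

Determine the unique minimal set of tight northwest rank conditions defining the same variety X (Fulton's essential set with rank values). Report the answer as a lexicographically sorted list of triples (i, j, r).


Propagating the 20 rank bounds to every northwest block:

  row 1: 0 | 0 | 0 | 0 | 1 | 1 | 1
  row 2: 1 | 1 | 1 | 1 | 2 | 2 | 2
  row 3: 1 | 1 | 1 | 2 | 3 | 3 | 3
  row 4: 1 | 1 | 1 | 2 | 3 | 3 | 4
  row 5: 1 | 1 | 2 | 3 | 4 | 4 | 5
  row 6: 1 | 2 | 3 | 4 | 5 | 5 | 6
  row 7: 1 | 2 | 3 | 4 | 5 | 6 | 7

reading off 1-entries of Δ²R: w = (5, 1, 4, 7, 3, 2, 6).

D(w) has 10 cells with 4 SE-corners; essential set:

[(1, 4, 0), (4, 3, 1), (4, 6, 3), (5, 2, 1)]


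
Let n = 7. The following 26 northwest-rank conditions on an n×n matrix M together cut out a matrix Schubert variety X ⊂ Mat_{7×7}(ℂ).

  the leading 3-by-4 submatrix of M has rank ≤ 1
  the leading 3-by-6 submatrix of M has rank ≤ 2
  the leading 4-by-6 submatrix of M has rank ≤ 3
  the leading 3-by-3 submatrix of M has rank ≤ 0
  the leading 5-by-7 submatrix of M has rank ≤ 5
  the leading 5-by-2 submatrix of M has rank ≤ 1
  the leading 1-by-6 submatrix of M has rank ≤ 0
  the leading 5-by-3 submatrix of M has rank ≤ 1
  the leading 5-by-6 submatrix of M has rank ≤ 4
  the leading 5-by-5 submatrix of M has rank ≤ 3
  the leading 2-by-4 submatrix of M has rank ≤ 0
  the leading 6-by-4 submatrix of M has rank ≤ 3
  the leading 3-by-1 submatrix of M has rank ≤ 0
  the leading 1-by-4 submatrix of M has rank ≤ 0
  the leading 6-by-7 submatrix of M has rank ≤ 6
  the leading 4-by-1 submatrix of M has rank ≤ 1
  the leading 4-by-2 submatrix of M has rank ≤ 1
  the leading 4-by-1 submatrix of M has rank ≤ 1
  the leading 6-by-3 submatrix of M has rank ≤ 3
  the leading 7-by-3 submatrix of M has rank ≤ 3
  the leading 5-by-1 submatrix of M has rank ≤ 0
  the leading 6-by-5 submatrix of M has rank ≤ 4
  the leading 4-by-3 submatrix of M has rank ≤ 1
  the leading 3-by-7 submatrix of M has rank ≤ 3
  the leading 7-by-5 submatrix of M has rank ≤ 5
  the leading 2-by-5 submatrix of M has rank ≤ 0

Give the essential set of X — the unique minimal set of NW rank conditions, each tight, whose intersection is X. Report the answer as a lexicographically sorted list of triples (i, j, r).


The tightest implied rank at each (i,j), from the 26 conditions:

  0  0  0  0  0  0  1
  0  0  0  0  0  1  2
  0  0  0  1  1  2  3
  0  1  1  2  2  3  4
  0  1  1  2  3  4  5
  1  2  2  3  4  5  6
  1  2  3  4  5  6  7

hence w(1..7) = (7, 6, 4, 2, 5, 1, 3).

Fulton essential set (5 of the 17 Rothe cells):

[(1, 6, 0), (2, 5, 0), (3, 3, 0), (5, 1, 0), (5, 3, 1)]


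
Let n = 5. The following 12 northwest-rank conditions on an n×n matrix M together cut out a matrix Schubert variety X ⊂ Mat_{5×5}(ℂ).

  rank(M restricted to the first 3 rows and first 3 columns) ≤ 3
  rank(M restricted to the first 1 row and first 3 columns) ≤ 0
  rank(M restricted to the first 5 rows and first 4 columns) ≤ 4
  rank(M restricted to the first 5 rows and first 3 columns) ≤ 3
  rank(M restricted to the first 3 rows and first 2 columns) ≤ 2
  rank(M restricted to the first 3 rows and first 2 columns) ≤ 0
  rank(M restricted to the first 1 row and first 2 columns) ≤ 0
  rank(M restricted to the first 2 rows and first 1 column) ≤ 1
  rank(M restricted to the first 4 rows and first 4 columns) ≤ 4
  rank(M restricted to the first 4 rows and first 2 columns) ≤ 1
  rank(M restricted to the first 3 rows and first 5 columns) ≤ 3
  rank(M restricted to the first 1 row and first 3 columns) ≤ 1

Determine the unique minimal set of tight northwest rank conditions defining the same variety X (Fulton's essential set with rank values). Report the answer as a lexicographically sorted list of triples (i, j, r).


Computing R[i][j] = min implied NW-rank bound (n=5, 12 conditions):

  i=1: 0, 0, 0, 1, 1
  i=2: 0, 0, 1, 2, 2
  i=3: 0, 0, 1, 2, 3
  i=4: 1, 1, 2, 3, 4
  i=5: 1, 2, 3, 4, 5

the unique w with this rank table is (4, 3, 5, 1, 2).

Rothe diagram D(w) (7 cells), 2 SE-corners (essential conditions):

[(1, 3, 0), (3, 2, 0)]


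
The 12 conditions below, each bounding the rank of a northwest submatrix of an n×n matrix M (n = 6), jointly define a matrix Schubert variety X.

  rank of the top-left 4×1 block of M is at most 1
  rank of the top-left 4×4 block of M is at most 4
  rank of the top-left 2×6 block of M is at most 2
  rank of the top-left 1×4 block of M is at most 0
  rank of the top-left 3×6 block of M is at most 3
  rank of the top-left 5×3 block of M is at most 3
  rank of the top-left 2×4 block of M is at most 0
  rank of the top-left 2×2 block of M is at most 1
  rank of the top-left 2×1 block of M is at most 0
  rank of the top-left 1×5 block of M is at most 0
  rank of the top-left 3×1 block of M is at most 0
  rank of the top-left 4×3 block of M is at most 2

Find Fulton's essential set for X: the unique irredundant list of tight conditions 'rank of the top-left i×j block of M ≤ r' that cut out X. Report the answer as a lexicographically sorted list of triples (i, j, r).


Recovering R(i,j) via the rank-extension bound from the 12 conditions:

  row 1: 0 0 0 0 0 1
  row 2: 0 0 0 0 1 2
  row 3: 0 1 1 1 2 3
  row 4: 1 2 2 2 3 4
  row 5: 1 2 3 3 4 5
  row 6: 1 2 3 4 5 6

giving w = (6, 5, 2, 1, 3, 4) via Δ²R.

Rothe diagram D(w) (10 cells), 3 SE-corners (essential conditions):

[(1, 5, 0), (2, 4, 0), (3, 1, 0)]


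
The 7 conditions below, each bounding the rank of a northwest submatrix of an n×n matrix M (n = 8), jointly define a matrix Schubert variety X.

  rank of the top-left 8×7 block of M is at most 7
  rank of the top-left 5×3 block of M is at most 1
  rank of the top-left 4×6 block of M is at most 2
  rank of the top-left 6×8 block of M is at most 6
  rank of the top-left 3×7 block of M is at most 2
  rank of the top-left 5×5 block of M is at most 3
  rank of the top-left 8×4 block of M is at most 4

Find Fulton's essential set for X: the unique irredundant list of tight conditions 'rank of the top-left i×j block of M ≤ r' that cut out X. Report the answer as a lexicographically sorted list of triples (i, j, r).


Computing R[i][j] = min implied NW-rank bound (n=8, 7 conditions):

  i=1: 1 1 1 1 1 1 1 1
  i=2: 1 1 1 2 2 2 2 2
  i=3: 1 1 1 2 2 2 2 3
  i=4: 1 1 1 2 2 2 3 4
  i=5: 1 1 1 2 3 3 4 5
  i=6: 1 2 2 3 4 4 5 6
  i=7: 1 2 3 4 5 5 6 7
  i=8: 1 2 3 4 5 6 7 8

the unique w with this rank table is (1, 4, 8, 7, 5, 2, 3, 6).

3 SE-corners of the 13-cell Rothe diagram give Ess(w):

[(3, 7, 2), (4, 6, 2), (5, 3, 1)]


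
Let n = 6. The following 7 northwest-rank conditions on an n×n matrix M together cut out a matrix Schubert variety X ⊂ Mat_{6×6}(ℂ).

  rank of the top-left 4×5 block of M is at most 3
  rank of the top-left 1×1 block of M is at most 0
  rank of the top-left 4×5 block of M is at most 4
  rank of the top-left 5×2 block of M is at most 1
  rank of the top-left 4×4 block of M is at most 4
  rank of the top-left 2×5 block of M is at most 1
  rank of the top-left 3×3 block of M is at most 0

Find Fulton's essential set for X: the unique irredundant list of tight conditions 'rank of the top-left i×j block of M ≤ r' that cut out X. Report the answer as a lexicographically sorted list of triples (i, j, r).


Propagating the 7 rank bounds to every northwest block:

  i=1: 0, 0, 0, 1, 1, 1
  i=2: 0, 0, 0, 1, 1, 2
  i=3: 0, 0, 0, 1, 2, 3
  i=4: 1, 1, 1, 2, 3, 4
  i=5: 1, 1, 2, 3, 4, 5
  i=6: 1, 2, 3, 4, 5, 6

so w = (4, 6, 5, 1, 3, 2).

ℓ(w)=11; the 3 essential cells (i,j,r):

[(2, 5, 1), (3, 3, 0), (5, 2, 1)]


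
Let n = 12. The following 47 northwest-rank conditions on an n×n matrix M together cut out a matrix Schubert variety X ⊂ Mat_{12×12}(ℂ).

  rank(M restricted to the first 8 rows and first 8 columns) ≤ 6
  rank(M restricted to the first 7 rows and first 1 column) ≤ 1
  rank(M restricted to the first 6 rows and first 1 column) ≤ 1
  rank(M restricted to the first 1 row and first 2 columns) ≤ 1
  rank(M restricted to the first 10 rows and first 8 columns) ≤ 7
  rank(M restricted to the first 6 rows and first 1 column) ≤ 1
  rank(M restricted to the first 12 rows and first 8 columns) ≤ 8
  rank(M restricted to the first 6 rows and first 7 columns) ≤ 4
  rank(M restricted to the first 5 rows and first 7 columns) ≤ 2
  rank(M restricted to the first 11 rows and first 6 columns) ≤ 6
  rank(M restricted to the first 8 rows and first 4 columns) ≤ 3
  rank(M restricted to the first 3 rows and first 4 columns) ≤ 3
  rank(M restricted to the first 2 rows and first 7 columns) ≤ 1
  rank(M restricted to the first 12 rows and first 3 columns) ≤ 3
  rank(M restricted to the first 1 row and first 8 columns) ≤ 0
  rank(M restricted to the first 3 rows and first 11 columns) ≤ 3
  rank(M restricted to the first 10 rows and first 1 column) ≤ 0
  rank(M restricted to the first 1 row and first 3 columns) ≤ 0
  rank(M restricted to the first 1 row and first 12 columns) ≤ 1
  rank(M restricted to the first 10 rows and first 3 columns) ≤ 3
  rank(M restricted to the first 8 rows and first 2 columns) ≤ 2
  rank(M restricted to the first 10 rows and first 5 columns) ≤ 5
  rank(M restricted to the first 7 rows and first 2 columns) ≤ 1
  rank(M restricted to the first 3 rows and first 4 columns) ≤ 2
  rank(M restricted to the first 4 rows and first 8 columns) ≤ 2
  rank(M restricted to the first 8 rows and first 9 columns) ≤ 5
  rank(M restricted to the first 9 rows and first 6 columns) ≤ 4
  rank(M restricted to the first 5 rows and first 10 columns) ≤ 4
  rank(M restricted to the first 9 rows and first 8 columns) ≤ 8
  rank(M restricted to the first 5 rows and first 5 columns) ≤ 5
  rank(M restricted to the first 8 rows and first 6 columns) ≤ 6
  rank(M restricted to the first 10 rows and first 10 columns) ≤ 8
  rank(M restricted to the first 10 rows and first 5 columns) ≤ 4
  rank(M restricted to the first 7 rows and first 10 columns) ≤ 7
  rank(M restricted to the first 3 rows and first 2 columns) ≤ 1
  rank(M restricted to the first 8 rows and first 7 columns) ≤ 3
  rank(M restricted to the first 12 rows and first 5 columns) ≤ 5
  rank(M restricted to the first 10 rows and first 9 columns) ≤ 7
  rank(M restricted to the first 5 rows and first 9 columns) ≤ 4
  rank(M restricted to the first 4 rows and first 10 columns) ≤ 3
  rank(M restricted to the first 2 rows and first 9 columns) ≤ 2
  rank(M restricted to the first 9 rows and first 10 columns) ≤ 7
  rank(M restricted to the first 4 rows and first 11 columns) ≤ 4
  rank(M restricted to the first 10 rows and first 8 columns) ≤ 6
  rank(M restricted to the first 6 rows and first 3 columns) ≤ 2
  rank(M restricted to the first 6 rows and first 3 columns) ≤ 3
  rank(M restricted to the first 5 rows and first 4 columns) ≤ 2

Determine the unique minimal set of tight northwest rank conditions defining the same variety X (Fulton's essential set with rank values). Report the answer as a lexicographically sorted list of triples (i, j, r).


Propagating the 47 rank bounds to every northwest block:

  R[1]: 0 0 0 0 0 0 0 0 1 1 1 1
  R[2]: 0 1 1 1 1 1 1 1 2 2 2 2
  R[3]: 0 1 2 2 2 2 2 2 3 3 3 3
  R[4]: 0 1 2 2 2 2 2 2 3 3 4 4
  R[5]: 0 1 2 2 2 2 2 3 4 4 5 5
  R[6]: 0 1 2 3 3 3 3 4 5 5 6 6
  R[7]: 0 1 2 3 3 3 3 4 5 6 7 7
  R[8]: 0 1 2 3 3 3 3 4 5 6 7 8
  R[9]: 0 1 2 3 4 4 4 5 6 7 8 9
  R[10]: 0 1 2 3 4 5 5 6 7 8 9 10
  R[11]: 1 2 3 4 5 6 6 7 8 9 10 11
  R[12]: 1 2 3 4 5 6 7 8 9 10 11 12

hence w(1..12) = (9, 2, 3, 11, 8, 4, 10, 12, 5, 6, 1, 7).

D(w) has 33 cells with 6 SE-corners; essential set:

[(1, 8, 0), (4, 8, 2), (4, 10, 3), (5, 7, 2), (8, 7, 3), (10, 1, 0)]
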